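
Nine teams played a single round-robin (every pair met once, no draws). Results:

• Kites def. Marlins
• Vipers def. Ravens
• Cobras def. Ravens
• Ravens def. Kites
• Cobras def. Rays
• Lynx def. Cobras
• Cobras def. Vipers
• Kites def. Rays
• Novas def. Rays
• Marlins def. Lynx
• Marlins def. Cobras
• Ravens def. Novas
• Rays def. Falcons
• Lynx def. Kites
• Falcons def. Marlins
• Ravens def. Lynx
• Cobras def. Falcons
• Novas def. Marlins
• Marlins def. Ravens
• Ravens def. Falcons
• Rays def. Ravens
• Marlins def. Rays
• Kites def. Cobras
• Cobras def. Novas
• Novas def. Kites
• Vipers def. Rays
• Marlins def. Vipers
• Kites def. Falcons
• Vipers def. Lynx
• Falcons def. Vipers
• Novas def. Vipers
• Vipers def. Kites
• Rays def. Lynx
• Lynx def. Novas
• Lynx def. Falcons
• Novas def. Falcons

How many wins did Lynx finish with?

4

Lynx's results: beat Falcons, Cobras, Novas, Kites; lost to Vipers, Ravens, Rays, Marlins.
That is 4 wins.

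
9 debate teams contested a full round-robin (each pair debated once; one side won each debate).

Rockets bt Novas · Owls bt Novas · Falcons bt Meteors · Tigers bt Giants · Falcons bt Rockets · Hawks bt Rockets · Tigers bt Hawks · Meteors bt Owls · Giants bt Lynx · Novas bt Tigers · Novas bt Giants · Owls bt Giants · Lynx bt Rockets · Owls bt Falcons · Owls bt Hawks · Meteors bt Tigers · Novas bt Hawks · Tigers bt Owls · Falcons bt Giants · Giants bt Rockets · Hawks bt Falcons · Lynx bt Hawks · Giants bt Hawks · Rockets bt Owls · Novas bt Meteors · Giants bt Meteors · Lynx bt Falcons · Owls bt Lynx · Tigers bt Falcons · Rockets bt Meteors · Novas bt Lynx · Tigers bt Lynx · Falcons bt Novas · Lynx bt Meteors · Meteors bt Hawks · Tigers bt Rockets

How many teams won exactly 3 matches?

Win totals: Falcons 4, Hawks 2, Lynx 4, Novas 5, Meteors 3, Tigers 6, Giants 4, Rockets 3, Owls 5.
Exactly 3: Meteors, Rockets — 2 teams.

2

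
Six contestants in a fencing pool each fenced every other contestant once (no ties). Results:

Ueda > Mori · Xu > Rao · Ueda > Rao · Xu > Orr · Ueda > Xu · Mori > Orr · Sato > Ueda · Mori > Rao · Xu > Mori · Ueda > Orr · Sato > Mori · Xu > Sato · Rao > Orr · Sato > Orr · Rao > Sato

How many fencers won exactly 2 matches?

Win totals: Ueda 4, Orr 0, Xu 4, Mori 2, Sato 3, Rao 2.
Exactly 2: Mori, Rao — 2 fencers.

2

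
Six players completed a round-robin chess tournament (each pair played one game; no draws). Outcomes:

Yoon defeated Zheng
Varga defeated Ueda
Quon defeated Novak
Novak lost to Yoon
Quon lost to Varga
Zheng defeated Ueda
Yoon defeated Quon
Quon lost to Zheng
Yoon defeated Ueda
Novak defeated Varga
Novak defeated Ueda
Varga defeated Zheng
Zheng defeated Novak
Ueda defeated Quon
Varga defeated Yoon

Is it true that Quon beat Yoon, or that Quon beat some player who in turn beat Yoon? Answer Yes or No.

No

Quon did not beat Yoon directly.
Quon beat Novak, but each of them lost to Yoon. No two-step path.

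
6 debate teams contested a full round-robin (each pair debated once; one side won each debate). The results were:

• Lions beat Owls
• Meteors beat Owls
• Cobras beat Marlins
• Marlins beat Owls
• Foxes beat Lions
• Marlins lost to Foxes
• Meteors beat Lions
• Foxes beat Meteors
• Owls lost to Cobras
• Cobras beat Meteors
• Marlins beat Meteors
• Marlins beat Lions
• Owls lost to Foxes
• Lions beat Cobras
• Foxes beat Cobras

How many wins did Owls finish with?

Owls' results: beat no one; lost to Lions, Meteors, Marlins, Cobras, Foxes.
That is 0 wins.

0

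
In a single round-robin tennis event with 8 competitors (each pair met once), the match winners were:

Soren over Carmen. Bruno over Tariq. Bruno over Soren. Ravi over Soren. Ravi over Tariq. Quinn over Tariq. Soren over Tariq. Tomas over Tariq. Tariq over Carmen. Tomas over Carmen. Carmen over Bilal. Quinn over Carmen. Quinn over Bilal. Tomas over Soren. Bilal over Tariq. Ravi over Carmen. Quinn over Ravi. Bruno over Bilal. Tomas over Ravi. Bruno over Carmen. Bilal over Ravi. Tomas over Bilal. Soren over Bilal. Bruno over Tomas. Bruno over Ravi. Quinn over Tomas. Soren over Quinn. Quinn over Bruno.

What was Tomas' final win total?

5

Tomas' results: beat Ravi, Bilal, Tariq, Soren, Carmen; lost to Quinn, Bruno.
That is 5 wins.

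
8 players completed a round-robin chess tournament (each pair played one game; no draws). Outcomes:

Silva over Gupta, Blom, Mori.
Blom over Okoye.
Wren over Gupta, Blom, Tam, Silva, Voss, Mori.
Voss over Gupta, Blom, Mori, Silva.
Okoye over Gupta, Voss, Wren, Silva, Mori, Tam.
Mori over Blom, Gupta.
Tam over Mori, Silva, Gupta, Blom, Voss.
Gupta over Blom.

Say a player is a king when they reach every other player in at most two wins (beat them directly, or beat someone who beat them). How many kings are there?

Tam cannot reach Wren in two steps.
Silva cannot reach Tam, Wren, Voss in two steps.
Wren reaches everyone (king).
Voss cannot reach Tam, Wren in two steps.
Okoye reaches everyone (king).
Blom reaches everyone (king).
Gupta cannot reach Tam, Silva, Wren, Voss, Mori in two steps.
Mori cannot reach Tam, Silva, Wren, Voss in two steps.
Kings: Wren, Okoye, Blom — 3.

3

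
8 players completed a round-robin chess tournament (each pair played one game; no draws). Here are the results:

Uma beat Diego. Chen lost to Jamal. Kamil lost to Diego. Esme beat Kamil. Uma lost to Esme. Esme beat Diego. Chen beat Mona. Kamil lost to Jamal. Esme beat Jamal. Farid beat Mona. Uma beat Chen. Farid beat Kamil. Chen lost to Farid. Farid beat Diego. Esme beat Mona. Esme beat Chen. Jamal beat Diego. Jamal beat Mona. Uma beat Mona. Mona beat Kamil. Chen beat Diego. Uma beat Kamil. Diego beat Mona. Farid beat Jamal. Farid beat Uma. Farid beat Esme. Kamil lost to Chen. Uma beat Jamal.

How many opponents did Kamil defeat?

0

Kamil's results: beat no one; lost to Esme, Diego, Uma, Jamal, Chen, Mona, Farid.
That is 0 wins.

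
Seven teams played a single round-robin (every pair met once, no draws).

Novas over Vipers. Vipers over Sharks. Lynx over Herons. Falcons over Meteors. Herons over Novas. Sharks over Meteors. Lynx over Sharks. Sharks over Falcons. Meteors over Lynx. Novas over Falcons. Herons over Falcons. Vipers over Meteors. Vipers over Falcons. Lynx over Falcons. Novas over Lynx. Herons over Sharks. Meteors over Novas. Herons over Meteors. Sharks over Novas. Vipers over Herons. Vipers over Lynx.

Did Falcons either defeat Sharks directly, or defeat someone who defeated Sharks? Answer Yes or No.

No

Falcons did not beat Sharks directly.
Falcons beat Meteors, but each of them lost to Sharks. No two-step path.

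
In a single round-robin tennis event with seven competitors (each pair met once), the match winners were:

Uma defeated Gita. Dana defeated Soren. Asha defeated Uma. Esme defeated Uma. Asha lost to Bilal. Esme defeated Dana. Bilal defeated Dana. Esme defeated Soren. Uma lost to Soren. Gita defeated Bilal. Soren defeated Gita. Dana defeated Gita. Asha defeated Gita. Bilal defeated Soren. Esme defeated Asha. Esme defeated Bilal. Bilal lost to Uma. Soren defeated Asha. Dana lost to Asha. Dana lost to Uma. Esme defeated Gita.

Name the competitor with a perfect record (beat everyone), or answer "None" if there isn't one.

Esme

Esme has 6 wins out of 6 opponents — a perfect record.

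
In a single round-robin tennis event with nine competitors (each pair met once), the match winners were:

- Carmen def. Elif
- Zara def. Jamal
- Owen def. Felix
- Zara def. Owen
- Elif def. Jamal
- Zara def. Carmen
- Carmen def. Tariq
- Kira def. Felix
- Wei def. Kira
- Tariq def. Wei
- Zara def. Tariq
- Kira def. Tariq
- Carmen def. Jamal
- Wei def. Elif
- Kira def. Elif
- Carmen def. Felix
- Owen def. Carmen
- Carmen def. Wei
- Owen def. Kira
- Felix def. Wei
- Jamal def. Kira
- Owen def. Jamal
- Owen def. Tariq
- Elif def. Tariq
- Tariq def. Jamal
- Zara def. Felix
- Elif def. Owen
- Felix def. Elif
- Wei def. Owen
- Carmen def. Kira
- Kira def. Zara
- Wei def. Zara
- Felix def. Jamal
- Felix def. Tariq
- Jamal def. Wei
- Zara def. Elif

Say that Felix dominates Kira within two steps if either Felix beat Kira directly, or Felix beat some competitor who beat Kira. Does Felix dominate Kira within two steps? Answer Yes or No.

Felix did not beat Kira directly.
Felix beat Tariq, Elif, Wei, Jamal. Of those, Wei beat Kira.

Yes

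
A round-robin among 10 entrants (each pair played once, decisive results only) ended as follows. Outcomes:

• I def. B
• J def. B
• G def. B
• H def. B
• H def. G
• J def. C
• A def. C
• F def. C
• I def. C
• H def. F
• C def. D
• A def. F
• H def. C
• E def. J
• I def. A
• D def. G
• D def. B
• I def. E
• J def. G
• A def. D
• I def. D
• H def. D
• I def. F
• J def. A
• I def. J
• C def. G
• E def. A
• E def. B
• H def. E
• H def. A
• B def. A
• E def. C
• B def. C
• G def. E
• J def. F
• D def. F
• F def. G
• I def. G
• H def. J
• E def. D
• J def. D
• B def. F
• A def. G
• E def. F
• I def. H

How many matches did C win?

C's results: beat D, G; lost to A, B, E, F, H, I, J.
That is 2 wins.

2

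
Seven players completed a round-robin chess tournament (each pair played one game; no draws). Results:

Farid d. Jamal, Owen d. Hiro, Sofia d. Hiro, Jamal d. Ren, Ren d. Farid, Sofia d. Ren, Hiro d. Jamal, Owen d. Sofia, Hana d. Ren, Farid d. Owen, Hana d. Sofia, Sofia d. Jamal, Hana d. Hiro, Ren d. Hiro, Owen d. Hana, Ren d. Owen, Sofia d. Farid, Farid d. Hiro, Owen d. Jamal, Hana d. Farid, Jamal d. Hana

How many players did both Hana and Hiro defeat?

0

Hana beat: Farid, Hiro, Sofia, Ren.
Hiro beat: Jamal.
No one was beaten by both.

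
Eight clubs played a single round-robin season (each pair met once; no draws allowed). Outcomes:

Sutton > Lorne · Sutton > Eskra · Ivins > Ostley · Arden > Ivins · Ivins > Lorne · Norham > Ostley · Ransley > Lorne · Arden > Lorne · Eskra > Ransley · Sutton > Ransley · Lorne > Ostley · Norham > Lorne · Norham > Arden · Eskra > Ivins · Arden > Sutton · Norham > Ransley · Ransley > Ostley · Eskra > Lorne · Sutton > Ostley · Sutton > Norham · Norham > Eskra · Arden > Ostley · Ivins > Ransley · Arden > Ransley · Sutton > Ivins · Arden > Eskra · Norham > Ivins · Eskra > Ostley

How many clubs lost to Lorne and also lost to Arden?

1

Lorne beat: Ostley.
Arden beat: Lorne, Ostley, Ivins, Sutton, Eskra, Ransley.
Both beat: Ostley — 1.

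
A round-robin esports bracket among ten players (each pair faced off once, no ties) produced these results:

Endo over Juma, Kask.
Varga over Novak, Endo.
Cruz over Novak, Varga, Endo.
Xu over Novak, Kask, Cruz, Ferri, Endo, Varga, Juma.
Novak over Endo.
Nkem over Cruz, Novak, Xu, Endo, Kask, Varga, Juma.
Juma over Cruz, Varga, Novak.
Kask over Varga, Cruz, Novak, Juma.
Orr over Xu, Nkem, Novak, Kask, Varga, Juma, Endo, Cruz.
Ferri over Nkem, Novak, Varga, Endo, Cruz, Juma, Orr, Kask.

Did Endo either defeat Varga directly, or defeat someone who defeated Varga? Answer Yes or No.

Yes

Endo did not beat Varga directly.
Endo beat Juma, Kask. Of those, Juma beat Varga.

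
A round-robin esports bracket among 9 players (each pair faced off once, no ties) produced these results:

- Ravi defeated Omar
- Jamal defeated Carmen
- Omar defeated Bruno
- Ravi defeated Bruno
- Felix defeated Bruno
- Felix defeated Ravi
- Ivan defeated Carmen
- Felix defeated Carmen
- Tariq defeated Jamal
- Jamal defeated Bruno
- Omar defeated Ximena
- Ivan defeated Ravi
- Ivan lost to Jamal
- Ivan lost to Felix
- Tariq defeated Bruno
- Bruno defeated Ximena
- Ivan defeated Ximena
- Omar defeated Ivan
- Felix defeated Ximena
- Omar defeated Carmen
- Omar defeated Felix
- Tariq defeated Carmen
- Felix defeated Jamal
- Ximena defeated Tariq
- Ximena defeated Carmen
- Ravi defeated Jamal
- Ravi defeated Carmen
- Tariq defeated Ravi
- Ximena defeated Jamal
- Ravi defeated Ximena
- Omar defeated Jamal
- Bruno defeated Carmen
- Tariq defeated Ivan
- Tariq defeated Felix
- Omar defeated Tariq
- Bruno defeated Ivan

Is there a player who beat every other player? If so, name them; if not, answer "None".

Highest win total is Omar with 7 (out of 8 possible).
Omar lost to Ravi, so no player went undefeated.

None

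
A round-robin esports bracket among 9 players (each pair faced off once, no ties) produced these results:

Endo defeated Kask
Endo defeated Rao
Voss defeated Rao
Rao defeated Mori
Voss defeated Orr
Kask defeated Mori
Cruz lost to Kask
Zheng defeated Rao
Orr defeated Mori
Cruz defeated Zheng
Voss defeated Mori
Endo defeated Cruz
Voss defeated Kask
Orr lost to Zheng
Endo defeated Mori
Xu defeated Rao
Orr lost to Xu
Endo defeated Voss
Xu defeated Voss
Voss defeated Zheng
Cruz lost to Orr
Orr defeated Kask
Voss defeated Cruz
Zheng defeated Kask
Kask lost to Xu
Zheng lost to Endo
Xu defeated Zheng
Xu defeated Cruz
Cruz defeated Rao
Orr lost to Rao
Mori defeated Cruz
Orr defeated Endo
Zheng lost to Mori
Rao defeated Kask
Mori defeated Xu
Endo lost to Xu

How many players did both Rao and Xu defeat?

2

Rao beat: Orr, Mori, Kask.
Xu beat: Rao, Zheng, Orr, Endo, Kask, Voss, Cruz.
Both beat: Orr, Kask — 2.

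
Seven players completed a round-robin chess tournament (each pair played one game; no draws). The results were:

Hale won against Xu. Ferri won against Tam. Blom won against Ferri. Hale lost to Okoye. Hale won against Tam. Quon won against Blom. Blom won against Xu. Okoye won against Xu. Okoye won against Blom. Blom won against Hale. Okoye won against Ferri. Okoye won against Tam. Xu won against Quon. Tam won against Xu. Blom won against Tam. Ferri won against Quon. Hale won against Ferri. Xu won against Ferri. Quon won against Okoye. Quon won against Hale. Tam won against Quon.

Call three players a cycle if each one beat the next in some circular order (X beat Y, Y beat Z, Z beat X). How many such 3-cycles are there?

Win totals: Ferri 2, Hale 3, Xu 2, Tam 2, Quon 3, Okoye 5, Blom 4.
A player with w wins dominates both others in C(w,2) triples; summing gives 1 + 3 + 1 + 1 + 3 + 10 + 6 = 25 transitive triples.
Total triples C(7,3) = 35, so cyclic triples = 35 − 25 = 10.

10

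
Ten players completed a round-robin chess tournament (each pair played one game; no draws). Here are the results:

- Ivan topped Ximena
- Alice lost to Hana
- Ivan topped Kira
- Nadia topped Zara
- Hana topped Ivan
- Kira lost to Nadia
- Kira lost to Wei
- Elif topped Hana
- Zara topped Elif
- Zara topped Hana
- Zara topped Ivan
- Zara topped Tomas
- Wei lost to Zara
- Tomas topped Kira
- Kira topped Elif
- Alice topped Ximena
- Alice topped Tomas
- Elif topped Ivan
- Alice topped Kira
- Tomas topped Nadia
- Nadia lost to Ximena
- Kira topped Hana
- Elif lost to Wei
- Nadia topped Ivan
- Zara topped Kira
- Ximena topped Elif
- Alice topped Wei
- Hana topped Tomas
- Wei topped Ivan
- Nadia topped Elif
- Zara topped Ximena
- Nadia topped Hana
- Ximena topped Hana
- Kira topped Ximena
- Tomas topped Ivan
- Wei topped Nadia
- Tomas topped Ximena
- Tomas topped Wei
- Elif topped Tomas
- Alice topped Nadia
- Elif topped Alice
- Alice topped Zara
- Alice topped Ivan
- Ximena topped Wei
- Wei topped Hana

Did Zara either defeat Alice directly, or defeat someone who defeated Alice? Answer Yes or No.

Yes

Zara did not beat Alice directly.
Zara beat Ivan, Wei, Hana, Kira, Tomas, Ximena, Elif. Of those, Hana beat Alice.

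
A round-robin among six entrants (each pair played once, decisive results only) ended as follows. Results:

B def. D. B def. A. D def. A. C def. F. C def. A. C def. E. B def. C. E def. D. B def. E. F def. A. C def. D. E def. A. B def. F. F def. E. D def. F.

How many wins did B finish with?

5

B's results: beat A, C, D, E, F; lost to no one.
That is 5 wins.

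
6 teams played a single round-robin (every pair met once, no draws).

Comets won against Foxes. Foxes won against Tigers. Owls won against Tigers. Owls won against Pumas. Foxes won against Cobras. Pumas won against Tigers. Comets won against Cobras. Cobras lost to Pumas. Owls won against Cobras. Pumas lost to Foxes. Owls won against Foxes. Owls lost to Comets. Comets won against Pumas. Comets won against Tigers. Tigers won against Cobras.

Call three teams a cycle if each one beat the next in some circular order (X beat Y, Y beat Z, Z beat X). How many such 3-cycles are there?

Of the C(6,3) = 20 triples, the cyclic ones are: none.
That is 0.

0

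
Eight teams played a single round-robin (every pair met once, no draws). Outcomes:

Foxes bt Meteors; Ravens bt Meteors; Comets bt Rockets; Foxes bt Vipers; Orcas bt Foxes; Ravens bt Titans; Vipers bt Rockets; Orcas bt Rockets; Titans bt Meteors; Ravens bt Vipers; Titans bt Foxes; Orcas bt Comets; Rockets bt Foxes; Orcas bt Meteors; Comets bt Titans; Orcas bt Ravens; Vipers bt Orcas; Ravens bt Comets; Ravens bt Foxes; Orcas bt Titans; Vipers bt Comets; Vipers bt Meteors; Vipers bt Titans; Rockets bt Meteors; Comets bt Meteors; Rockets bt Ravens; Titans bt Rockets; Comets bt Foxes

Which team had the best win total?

Win totals: Comets 4, Ravens 5, Orcas 6, Titans 3, Foxes 2, Meteors 0, Rockets 3, Vipers 5.
Orcas leads with 6 wins (next highest: 5).

Orcas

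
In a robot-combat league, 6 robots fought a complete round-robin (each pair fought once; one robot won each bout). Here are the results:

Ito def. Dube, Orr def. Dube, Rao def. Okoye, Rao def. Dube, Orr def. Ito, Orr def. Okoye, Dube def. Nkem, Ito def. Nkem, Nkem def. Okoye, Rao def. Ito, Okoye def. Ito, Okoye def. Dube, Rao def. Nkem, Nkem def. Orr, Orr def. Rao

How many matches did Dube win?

Dube's results: beat Nkem; lost to Orr, Okoye, Rao, Ito.
That is 1 win.

1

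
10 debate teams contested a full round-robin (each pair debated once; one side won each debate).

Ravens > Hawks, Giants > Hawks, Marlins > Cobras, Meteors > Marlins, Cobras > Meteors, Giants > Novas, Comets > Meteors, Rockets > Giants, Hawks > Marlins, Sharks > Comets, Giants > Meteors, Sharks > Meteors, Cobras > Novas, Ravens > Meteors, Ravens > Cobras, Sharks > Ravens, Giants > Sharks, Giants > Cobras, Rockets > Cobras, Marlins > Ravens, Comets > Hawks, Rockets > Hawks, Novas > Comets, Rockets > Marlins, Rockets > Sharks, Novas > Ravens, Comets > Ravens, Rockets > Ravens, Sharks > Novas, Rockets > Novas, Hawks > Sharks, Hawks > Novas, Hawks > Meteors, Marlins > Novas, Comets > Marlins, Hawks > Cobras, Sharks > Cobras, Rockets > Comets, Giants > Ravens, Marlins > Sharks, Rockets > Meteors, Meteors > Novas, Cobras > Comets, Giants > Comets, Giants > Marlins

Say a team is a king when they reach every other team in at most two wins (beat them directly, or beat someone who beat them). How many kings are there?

1

Hawks cannot reach Giants, Rockets in two steps.
Giants cannot reach Rockets in two steps.
Novas cannot reach Giants, Sharks, Rockets in two steps.
Meteors cannot reach Hawks, Giants, Rockets in two steps.
Sharks cannot reach Giants, Rockets in two steps.
Ravens cannot reach Giants, Rockets in two steps.
Marlins cannot reach Giants, Rockets in two steps.
Comets cannot reach Giants, Rockets in two steps.
Cobras cannot reach Giants, Sharks, Rockets in two steps.
Rockets reaches everyone (king).
Kings: Rockets — 1.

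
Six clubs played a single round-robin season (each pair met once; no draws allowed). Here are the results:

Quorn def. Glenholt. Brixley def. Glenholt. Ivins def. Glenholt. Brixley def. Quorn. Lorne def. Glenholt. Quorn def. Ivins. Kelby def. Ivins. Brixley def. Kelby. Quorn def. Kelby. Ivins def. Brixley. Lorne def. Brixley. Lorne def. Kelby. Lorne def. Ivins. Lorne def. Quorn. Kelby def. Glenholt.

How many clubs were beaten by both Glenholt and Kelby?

0

Glenholt beat: no one.
Kelby beat: Glenholt, Ivins.
No one was beaten by both.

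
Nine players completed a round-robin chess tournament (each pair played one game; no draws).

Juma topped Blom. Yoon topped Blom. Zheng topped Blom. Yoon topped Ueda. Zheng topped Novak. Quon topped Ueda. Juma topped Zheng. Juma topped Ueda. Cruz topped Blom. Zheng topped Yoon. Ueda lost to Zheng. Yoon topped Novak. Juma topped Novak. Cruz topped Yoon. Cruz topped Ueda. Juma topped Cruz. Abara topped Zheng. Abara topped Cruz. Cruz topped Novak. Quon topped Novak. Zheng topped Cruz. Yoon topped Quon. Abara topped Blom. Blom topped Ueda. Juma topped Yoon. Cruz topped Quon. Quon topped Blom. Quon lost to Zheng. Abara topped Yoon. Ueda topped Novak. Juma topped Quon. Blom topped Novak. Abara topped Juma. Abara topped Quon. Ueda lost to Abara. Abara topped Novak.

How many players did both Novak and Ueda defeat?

0

Novak beat: no one.
Ueda beat: Novak.
No one was beaten by both.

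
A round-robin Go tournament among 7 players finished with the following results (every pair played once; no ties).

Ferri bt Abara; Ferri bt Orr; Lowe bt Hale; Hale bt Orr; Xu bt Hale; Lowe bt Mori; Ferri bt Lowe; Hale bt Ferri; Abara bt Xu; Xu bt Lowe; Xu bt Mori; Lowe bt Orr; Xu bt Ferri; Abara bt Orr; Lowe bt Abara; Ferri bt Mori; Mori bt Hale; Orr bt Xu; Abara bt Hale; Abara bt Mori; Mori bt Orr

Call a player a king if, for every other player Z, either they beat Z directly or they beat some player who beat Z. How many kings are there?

Xu reaches everyone (king).
Hale reaches everyone (king).
Mori cannot reach Lowe, Abara in two steps.
Lowe reaches everyone (king).
Orr cannot reach Abara in two steps.
Abara reaches everyone (king).
Ferri reaches everyone (king).
Kings: Xu, Hale, Lowe, Abara, Ferri — 5.

5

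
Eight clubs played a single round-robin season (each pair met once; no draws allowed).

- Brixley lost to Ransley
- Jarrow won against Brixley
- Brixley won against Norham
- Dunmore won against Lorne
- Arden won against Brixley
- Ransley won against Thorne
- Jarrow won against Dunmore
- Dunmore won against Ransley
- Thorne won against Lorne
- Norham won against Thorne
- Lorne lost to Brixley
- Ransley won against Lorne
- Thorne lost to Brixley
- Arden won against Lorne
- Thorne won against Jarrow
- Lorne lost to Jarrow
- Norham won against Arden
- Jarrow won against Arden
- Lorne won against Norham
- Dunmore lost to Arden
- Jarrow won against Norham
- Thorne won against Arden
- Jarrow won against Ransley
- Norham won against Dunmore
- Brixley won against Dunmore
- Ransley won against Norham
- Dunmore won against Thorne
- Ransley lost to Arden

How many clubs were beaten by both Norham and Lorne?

Norham beat: Thorne, Dunmore, Arden.
Lorne beat: Norham.
No one was beaten by both.

0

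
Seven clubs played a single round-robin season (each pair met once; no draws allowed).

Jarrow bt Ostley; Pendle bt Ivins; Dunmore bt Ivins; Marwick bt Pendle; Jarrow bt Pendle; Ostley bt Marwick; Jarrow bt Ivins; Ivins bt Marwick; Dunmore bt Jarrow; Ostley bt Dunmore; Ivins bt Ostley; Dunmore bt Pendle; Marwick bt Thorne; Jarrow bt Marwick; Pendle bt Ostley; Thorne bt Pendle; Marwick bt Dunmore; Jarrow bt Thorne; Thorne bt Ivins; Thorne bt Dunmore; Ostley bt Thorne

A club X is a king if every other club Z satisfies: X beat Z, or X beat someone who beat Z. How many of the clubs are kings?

Jarrow reaches everyone (king).
Pendle cannot reach Jarrow in two steps.
Ostley reaches everyone (king).
Marwick reaches everyone (king).
Ivins cannot reach Jarrow in two steps.
Dunmore reaches everyone (king).
Thorne reaches everyone (king).
Kings: Jarrow, Ostley, Marwick, Dunmore, Thorne — 5.

5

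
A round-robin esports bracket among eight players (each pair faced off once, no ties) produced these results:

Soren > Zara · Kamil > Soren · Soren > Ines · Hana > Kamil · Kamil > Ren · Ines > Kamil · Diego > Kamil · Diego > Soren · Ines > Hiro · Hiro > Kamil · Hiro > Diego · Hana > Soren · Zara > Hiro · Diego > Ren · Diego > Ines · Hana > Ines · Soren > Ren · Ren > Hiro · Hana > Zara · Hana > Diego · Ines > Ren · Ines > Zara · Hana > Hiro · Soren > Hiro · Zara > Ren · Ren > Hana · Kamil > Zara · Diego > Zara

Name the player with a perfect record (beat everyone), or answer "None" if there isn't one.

None

Highest win total is Hana with 6 (out of 7 possible).
Hana lost to Ren, so no player went undefeated.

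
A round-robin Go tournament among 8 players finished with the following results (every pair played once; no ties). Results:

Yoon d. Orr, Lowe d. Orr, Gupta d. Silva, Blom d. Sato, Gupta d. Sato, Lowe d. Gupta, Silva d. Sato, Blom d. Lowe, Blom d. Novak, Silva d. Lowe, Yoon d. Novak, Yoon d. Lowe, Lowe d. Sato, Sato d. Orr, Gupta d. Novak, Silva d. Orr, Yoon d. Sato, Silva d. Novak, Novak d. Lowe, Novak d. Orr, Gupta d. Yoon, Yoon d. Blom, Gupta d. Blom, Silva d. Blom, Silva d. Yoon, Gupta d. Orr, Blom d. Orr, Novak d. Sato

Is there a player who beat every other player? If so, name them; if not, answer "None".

None

Highest win total is Silva with 6 (out of 7 possible).
Silva lost to Gupta, so no player went undefeated.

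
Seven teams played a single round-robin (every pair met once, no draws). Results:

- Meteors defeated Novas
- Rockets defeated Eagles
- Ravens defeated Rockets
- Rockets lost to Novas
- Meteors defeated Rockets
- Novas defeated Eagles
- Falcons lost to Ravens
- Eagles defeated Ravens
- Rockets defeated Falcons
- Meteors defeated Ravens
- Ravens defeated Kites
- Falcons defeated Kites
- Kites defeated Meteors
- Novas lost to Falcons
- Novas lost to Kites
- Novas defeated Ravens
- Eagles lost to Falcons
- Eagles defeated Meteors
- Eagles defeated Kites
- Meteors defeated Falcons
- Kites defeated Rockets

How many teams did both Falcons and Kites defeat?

Falcons beat: Eagles, Novas, Kites.
Kites beat: Rockets, Meteors, Novas.
Both beat: Novas — 1.

1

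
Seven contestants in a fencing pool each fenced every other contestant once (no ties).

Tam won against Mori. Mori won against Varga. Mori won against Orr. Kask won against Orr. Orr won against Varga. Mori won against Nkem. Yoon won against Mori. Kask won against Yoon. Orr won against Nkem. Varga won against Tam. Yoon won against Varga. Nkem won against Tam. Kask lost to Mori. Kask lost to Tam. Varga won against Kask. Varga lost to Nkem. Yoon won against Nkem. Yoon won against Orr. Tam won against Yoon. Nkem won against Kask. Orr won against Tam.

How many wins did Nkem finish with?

Nkem's results: beat Tam, Kask, Varga; lost to Orr, Mori, Yoon.
That is 3 wins.

3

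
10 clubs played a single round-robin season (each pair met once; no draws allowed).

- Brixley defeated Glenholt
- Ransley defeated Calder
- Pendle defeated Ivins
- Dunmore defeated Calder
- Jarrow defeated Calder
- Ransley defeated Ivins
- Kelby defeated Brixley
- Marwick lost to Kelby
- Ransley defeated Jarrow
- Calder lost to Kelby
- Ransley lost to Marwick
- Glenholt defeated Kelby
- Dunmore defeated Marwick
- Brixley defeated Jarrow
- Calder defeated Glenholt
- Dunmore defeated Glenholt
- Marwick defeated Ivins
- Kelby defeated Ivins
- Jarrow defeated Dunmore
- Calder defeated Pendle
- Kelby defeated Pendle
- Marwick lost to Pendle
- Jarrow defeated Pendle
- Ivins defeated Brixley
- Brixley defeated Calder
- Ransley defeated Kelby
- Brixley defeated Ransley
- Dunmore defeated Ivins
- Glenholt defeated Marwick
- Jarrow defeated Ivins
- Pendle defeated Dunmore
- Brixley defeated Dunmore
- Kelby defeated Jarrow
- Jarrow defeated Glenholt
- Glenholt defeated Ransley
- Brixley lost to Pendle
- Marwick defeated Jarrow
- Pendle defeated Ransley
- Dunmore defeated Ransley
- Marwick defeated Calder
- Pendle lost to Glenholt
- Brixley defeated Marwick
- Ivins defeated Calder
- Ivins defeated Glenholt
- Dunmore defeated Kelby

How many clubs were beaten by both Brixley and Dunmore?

4

Brixley beat: Ransley, Glenholt, Dunmore, Calder, Jarrow, Marwick.
Dunmore beat: Ransley, Glenholt, Calder, Ivins, Kelby, Marwick.
Both beat: Ransley, Glenholt, Calder, Marwick — 4.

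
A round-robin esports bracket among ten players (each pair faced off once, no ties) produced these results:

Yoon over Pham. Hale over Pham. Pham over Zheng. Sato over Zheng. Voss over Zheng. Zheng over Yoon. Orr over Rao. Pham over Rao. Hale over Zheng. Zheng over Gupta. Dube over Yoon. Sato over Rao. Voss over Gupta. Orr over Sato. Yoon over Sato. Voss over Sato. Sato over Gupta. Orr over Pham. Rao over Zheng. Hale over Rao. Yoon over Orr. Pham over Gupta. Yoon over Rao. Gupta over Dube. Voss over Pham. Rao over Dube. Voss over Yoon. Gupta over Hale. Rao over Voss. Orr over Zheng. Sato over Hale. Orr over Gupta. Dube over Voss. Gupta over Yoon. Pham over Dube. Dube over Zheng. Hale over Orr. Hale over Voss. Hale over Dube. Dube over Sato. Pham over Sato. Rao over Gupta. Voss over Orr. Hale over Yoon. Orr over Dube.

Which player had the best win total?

Hale

Win totals: Pham 5, Rao 4, Gupta 3, Hale 7, Zheng 2, Yoon 4, Orr 6, Sato 4, Voss 6, Dube 4.
Hale leads with 7 wins (next highest: 6).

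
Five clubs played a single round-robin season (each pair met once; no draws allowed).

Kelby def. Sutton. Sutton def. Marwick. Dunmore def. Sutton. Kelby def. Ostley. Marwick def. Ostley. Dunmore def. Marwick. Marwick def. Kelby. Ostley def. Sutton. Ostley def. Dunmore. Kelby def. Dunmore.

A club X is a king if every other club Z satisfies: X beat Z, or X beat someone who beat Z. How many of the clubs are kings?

3

Ostley cannot reach Kelby in two steps.
Sutton cannot reach Dunmore in two steps.
Kelby reaches everyone (king).
Marwick reaches everyone (king).
Dunmore reaches everyone (king).
Kings: Kelby, Marwick, Dunmore — 3.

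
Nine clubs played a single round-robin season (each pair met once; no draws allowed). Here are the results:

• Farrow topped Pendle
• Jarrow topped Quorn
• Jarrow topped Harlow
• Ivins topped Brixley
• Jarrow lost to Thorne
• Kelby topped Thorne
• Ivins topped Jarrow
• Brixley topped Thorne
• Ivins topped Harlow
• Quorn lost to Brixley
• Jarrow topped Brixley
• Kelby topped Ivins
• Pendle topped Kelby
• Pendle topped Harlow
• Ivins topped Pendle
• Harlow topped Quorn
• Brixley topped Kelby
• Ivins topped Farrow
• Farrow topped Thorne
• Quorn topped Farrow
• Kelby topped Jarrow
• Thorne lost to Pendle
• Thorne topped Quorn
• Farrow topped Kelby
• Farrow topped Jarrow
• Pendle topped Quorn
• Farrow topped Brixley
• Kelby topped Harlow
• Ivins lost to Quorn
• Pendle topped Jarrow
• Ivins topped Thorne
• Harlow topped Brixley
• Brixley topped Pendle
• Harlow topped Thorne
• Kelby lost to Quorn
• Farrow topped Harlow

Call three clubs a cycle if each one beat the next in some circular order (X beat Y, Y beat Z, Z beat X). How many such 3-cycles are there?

Win totals: Brixley 4, Harlow 3, Ivins 6, Kelby 4, Pendle 5, Quorn 3, Farrow 6, Thorne 2, Jarrow 3.
A club with w wins dominates both others in C(w,2) triples; summing gives 6 + 3 + 15 + 6 + 10 + 3 + 15 + 1 + 3 = 62 transitive triples.
Total triples C(9,3) = 84, so cyclic triples = 84 − 62 = 22.

22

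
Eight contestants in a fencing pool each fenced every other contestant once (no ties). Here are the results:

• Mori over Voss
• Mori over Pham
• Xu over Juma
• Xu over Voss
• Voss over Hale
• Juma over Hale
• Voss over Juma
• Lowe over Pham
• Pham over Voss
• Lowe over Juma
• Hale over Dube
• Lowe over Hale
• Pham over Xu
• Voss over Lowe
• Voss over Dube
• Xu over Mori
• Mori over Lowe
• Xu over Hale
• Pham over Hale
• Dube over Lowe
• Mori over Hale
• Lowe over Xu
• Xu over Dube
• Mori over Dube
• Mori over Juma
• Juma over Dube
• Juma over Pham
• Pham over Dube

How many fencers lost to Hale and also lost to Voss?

Hale beat: Dube.
Voss beat: Dube, Lowe, Juma, Hale.
Both beat: Dube — 1.

1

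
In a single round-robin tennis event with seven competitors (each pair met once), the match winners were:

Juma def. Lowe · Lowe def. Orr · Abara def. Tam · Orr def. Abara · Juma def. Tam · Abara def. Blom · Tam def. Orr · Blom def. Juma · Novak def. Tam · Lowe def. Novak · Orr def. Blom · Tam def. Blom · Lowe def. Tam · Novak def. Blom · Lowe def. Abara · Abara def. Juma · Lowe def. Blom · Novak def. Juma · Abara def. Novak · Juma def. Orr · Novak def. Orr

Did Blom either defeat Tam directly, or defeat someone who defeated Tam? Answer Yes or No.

Yes

Blom did not beat Tam directly.
Blom beat Juma. Of those, Juma beat Tam.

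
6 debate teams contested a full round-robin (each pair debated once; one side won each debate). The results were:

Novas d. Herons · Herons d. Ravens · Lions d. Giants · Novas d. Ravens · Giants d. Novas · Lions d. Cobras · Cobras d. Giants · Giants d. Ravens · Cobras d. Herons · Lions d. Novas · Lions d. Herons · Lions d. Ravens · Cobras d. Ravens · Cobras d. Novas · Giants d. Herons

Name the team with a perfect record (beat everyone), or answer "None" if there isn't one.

Lions has 5 wins out of 5 opponents — a perfect record.

Lions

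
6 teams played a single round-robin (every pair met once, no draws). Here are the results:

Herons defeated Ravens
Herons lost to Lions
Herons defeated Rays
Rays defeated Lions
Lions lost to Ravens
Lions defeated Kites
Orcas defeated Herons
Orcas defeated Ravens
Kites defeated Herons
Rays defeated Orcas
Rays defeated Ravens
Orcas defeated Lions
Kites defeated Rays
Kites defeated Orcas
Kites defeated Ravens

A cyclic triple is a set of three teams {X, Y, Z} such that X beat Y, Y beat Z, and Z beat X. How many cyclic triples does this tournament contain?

6

Win totals: Ravens 1, Kites 4, Lions 2, Rays 3, Herons 2, Orcas 3.
A team with w wins dominates both others in C(w,2) triples; summing gives 0 + 6 + 1 + 3 + 1 + 3 = 14 transitive triples.
Total triples C(6,3) = 20, so cyclic triples = 20 − 14 = 6.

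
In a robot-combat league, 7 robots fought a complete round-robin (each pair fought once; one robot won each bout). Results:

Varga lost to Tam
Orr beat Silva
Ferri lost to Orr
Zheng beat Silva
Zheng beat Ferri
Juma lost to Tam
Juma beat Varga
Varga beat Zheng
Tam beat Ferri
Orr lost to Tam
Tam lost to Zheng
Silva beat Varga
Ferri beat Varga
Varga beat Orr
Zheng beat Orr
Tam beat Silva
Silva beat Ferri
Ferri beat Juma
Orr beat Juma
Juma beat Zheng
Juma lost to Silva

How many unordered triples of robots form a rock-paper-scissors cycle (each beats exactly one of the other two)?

10

Win totals: Varga 2, Tam 5, Zheng 4, Silva 3, Orr 3, Juma 2, Ferri 2.
A robot with w wins dominates both others in C(w,2) triples; summing gives 1 + 10 + 6 + 3 + 3 + 1 + 1 = 25 transitive triples.
Total triples C(7,3) = 35, so cyclic triples = 35 − 25 = 10.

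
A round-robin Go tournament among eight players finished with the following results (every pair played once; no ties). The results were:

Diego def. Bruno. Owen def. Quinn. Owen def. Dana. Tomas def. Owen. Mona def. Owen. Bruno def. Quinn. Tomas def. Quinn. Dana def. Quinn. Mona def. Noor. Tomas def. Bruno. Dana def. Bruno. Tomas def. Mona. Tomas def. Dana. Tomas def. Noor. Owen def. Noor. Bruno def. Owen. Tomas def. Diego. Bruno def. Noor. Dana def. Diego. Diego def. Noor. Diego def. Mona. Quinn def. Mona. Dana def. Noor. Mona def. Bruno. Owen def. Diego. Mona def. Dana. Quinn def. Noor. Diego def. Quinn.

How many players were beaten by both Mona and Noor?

0

Mona beat: Dana, Bruno, Noor, Owen.
Noor beat: no one.
No one was beaten by both.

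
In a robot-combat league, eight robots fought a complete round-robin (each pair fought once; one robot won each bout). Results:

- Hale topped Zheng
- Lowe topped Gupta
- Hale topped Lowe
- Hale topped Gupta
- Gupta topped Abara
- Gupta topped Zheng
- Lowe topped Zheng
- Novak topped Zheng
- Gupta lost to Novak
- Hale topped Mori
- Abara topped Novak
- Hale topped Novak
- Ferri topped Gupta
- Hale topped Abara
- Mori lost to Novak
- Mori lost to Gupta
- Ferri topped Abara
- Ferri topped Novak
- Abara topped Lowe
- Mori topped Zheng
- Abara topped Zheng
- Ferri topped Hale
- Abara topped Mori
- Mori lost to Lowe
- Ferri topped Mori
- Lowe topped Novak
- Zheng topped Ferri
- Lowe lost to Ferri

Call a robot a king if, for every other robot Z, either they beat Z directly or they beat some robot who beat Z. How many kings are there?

Zheng reaches everyone (king).
Gupta cannot reach Hale in two steps.
Abara cannot reach Hale in two steps.
Mori cannot reach Gupta, Abara, Lowe, Novak, Hale in two steps.
Lowe cannot reach Hale in two steps.
Novak cannot reach Lowe, Hale in two steps.
Ferri reaches everyone (king).
Hale reaches everyone (king).
Kings: Zheng, Ferri, Hale — 3.

3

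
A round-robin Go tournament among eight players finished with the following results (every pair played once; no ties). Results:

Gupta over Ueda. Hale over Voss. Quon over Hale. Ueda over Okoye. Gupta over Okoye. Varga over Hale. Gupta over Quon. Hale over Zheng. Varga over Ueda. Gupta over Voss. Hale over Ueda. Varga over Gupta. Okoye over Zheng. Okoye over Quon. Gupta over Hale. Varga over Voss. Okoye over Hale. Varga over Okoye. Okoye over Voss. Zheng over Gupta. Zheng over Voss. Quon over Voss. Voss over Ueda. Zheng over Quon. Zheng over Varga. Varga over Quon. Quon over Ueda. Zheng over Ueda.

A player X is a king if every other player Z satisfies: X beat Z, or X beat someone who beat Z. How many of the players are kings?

Ueda cannot reach Varga, Gupta in two steps.
Voss cannot reach Zheng, Hale, Varga, Quon, Gupta in two steps.
Okoye reaches everyone (king).
Zheng reaches everyone (king).
Hale reaches everyone (king).
Varga reaches everyone (king).
Quon cannot reach Varga, Gupta in two steps.
Gupta cannot reach Varga in two steps.
Kings: Okoye, Zheng, Hale, Varga — 4.

4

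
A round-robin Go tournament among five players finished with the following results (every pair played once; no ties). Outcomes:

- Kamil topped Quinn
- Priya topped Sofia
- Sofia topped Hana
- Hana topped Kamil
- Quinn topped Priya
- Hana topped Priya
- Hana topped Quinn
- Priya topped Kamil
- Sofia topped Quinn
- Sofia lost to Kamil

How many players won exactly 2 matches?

3

Win totals: Kamil 2, Quinn 1, Priya 2, Sofia 2, Hana 3.
Exactly 2: Kamil, Priya, Sofia — 3 players.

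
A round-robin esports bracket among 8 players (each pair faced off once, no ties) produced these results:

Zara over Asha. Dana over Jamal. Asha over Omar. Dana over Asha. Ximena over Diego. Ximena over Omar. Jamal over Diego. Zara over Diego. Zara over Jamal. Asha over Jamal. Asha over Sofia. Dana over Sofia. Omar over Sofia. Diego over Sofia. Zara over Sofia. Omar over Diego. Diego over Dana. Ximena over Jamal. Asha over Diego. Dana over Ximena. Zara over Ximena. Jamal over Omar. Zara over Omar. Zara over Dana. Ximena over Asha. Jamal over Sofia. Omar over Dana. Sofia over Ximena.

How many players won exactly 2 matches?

Win totals: Jamal 3, Diego 2, Omar 3, Ximena 4, Dana 4, Sofia 1, Asha 4, Zara 7.
Exactly 2: Diego — 1 player.

1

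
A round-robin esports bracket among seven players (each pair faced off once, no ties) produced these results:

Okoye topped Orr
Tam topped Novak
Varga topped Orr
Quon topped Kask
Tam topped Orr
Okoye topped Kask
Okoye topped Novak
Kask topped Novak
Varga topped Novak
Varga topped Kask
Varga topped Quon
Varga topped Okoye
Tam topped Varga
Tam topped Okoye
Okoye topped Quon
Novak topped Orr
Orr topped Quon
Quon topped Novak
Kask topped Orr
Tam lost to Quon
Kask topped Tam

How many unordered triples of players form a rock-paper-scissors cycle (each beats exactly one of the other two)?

Win totals: Orr 1, Quon 3, Okoye 4, Novak 1, Kask 3, Varga 5, Tam 4.
A player with w wins dominates both others in C(w,2) triples; summing gives 0 + 3 + 6 + 0 + 3 + 10 + 6 = 28 transitive triples.
Total triples C(7,3) = 35, so cyclic triples = 35 − 28 = 7.

7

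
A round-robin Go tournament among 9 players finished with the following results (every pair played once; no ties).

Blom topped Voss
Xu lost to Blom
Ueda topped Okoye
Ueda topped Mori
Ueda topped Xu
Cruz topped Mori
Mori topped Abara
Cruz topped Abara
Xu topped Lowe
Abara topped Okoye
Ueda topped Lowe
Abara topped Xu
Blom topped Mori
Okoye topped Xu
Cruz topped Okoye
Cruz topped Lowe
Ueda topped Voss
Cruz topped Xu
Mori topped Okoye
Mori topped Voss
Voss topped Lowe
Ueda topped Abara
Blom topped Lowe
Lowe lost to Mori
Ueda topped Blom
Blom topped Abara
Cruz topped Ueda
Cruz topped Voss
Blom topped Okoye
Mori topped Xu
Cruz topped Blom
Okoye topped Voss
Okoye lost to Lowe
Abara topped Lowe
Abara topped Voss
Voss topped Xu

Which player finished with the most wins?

Win totals: Lowe 1, Mori 5, Blom 6, Ueda 7, Okoye 2, Abara 4, Cruz 8, Xu 1, Voss 2.
Cruz leads with 8 wins (next highest: 7).

Cruz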